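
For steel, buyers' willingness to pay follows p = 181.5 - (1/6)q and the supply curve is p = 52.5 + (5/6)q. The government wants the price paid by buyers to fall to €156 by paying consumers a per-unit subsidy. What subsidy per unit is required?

Required subsidy s = €24 per unit

At a buyer price of 156, quantity demanded is 1089 − 6·156 = 153.
Sellers supply 153 only when they receive ps = 52.5 + (5/6)·153 = 180.
s = ps − pb = 180 − 156 = 24.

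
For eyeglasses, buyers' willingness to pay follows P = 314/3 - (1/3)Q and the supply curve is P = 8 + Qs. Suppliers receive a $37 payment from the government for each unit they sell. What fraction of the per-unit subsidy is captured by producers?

Producer share = 0.75

Pre-subsidy: 314/3 - (1/3)Q = 8 + Q gives Q* = 72.5 and P* = 80.5.
With the subsidy, sellers receive Ps = Pb + 37 for each unit, where Pb is the price buyers pay.
On the curves, Pb = 314/3 - (1/3)Q and Ps = 8 + Q; the wedge Ps − Pb = 37 gives 8 + Q − (314/3 - (1/3)Q) = 37, so Q' = 100.25.
Then Pb = 314/3 − (1/3)·100.25 = 71.25 and Ps = 8 + 1·100.25 = 108.25.
Buyers' price falls by P* − Pb = 80.5 − 71.25 = 9.25; sellers' price rises by Ps − P* = 108.25 − 80.5 = 27.75.
So producers capture 27.75/37 = 0.75 of each unit of subsidy.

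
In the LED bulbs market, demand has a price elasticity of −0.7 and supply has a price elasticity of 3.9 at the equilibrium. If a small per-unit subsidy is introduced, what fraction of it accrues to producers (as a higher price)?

Producer share = 7/46

For a small subsidy around the equilibrium, the benefit split depends on the relative slopes, which at a point are proportional to the elasticities.
Buyer share = εs/(εs + |εd|) = 3.9/(3.9 + 0.7) = 39/46; seller share = |εd|/(εs + |εd|) = 7/46.
So producers capture 7/46 of the subsidy.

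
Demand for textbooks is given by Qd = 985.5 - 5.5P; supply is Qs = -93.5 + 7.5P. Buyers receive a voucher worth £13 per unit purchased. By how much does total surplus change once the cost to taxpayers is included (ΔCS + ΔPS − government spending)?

Pre-subsidy: 985.5 - 5.5P = -93.5 + 7.5P gives P* = 83, Q* = 529.
With the rebate, buyers effectively pay Pb = Ps − 13, where Ps is the price sellers receive.
Demand in terms of Ps becomes Qd = 985.5 − 5.5(Ps − 13) = 1057 - 5.5Ps. Setting this equal to supply: 1057 - 5.5Ps = -93.5 + 7.5Ps, so Ps = 88.5.
Buyers pay Pb = 88.5 − 13 = 75.5; Q' = -93.5 + 7.5·88.5 = 570.25.
ΔCS = ½(529 + 570.25)(83 − 75.5) = 4122.1875; ΔPS = ½(529 + 570.25)(88.5 − 83) = 3022.9375.
Government spending = 13 × 570.25 = 7413.25.
Net change = 4122.1875 + 3022.9375 − 7413.25 = -268.125. The loss equals the DWL triangle ½·13·41.25.

Net change in total surplus = -£268.125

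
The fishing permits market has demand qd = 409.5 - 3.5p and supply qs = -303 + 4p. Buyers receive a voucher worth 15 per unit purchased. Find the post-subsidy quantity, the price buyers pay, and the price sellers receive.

Pre-subsidy: 409.5 - 3.5p = -303 + 4p gives p* = 95, q* = 77.
With the rebate, buyers effectively pay pb = ps − 15, where ps is the price sellers receive.
Demand in terms of ps becomes qd = 409.5 − 3.5(ps − 15) = 462 - 3.5ps. Setting this equal to supply: 462 - 3.5ps = -303 + 4ps, so ps = 102.
Buyers pay pb = 102 − 15 = 87; q' = -303 + 4·102 = 105.

q' = 105; buyers pay 87; sellers receive 102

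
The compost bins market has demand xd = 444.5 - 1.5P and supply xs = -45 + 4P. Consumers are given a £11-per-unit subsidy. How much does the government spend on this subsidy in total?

Pre-subsidy: 444.5 - 1.5P = -45 + 4P gives P* = 89, x* = 311.
With the rebate, buyers effectively pay Pb = Ps − 11, where Ps is the price sellers receive.
Demand in terms of Ps becomes xd = 444.5 − 1.5(Ps − 11) = 461 - 1.5Ps. Setting this equal to supply: 461 - 1.5Ps = -45 + 4Ps, so Ps = 92.
Buyers pay Pb = 92 − 11 = 81; x' = -45 + 4·92 = 323.
Government outlay = subsidy × quantity = 11 × 323 = 3553.

Government cost = £3553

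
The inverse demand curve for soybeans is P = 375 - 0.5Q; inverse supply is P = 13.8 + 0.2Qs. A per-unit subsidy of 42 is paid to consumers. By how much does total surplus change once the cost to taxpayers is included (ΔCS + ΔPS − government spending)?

Pre-subsidy: 375 - 0.5Q = 13.8 + 0.2Q gives Q* = 516 and P* = 117.
With the rebate, buyers effectively pay Pb = Ps − 42, where Ps is the price sellers receive.
On the curves, Pb = 375 - 0.5Q and Ps = 13.8 + 0.2Q; the wedge Ps − Pb = 42 gives 13.8 + 0.2Q − (375 - 0.5Q) = 42, so Q' = 576.
Then Pb = 375 − 0.5·576 = 87 and Ps = 13.8 + 0.2·576 = 129.
ΔCS = ½(516 + 576)(117 − 87) = 16380; ΔPS = ½(516 + 576)(129 − 117) = 6552.
Government spending = 42 × 576 = 24192.
Net change = 16380 + 6552 − 24192 = -1260. The loss equals the DWL triangle ½·42·60.

Net change in total surplus = -1260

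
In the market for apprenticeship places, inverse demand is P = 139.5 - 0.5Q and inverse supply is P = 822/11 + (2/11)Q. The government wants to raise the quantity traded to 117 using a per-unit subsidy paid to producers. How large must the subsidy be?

At Q = 117, from the demand curve buyers pay Pb = 139.5 − 0.5·117 = 81; from the supply curve sellers need Ps = 822/11 + (2/11)·117 = 96.
The subsidy must fill the gap: s = Ps − Pb = 96 − 81 = 15.

Required subsidy s = 15 per unit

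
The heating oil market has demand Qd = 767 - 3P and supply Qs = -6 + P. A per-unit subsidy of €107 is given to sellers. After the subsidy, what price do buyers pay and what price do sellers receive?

Buyers pay €166.5; sellers receive €273.5

Pre-subsidy: 767 - 3P = -6 + P gives P* = 193.25, Q* = 187.25.
With the subsidy, sellers receive Ps = Pb + 107 for each unit, where Pb is the price buyers pay.
Supply in terms of Pb becomes Qs = -6 + 1(Pb + 107) = 101 + Pb. Setting this equal to demand: 767 - 3Pb = 101 + Pb, so Pb = 166.5.
Sellers receive Ps = 166.5 + 107 = 273.5; Q' = 767 − 3·166.5 = 267.5.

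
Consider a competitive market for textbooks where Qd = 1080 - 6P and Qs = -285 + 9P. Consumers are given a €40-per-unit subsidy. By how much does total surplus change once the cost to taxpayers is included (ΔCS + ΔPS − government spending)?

Net change in total surplus = -€2880

Pre-subsidy: 1080 - 6P = -285 + 9P gives P* = 91, Q* = 534.
With the rebate, buyers effectively pay Pb = Ps − 40, where Ps is the price sellers receive.
Demand in terms of Ps becomes Qd = 1080 − 6(Ps − 40) = 1320 - 6Ps. Setting this equal to supply: 1320 - 6Ps = -285 + 9Ps, so Ps = 107.
Buyers pay Pb = 107 − 40 = 67; Q' = -285 + 9·107 = 678.
ΔCS = ½(534 + 678)(91 − 67) = 14544; ΔPS = ½(534 + 678)(107 − 91) = 9696.
Government spending = 40 × 678 = 27120.
Net change = 14544 + 9696 − 27120 = -2880. The loss equals the DWL triangle ½·40·144.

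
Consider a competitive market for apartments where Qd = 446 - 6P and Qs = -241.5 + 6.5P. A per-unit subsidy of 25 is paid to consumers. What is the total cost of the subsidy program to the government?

Government cost = 4850

Pre-subsidy: 446 - 6P = -241.5 + 6.5P gives P* = 55, Q* = 116.
With the rebate, buyers effectively pay Pb = Ps − 25, where Ps is the price sellers receive.
Demand in terms of Ps becomes Qd = 446 − 6(Ps − 25) = 596 - 6Ps. Setting this equal to supply: 596 - 6Ps = -241.5 + 6.5Ps, so Ps = 67.
Buyers pay Pb = 67 − 25 = 42; Q' = -241.5 + 6.5·67 = 194.
Government outlay = subsidy × quantity = 25 × 194 = 4850.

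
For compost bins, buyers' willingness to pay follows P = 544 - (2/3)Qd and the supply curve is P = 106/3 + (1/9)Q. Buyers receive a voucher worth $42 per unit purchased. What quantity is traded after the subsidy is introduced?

Pre-subsidy: 544 - (2/3)Q = 106/3 + (1/9)Q gives Q* = 654 and P* = 108.
With the rebate, buyers effectively pay Pb = Ps − 42, where Ps is the price sellers receive.
On the curves, Pb = 544 - (2/3)Q and Ps = 106/3 + (1/9)Q; the wedge Ps − Pb = 42 gives 106/3 + (1/9)Q − (544 - (2/3)Q) = 42, so Q' = 708.
Then Pb = 544 − (2/3)·708 = 72 and Ps = 106/3 + (1/9)·708 = 114.

Q' = 708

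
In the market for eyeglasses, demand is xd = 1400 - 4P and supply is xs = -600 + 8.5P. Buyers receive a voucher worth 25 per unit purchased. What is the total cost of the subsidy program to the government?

Pre-subsidy: 1400 - 4P = -600 + 8.5P gives P* = 160, x* = 760.
With the rebate, buyers effectively pay Pb = Ps − 25, where Ps is the price sellers receive.
Demand in terms of Ps becomes xd = 1400 − 4(Ps − 25) = 1500 - 4Ps. Setting this equal to supply: 1500 - 4Ps = -600 + 8.5Ps, so Ps = 168.
Buyers pay Pb = 168 − 25 = 143; x' = -600 + 8.5·168 = 828.
Government outlay = subsidy × quantity = 25 × 828 = 20700.

Government cost = 20700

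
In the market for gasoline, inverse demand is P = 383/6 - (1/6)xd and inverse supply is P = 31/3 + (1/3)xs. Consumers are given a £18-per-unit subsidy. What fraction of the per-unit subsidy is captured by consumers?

Consumer share = 1/3

Pre-subsidy: 383/6 - (1/6)x = 31/3 + (1/3)x gives x* = 107 and P* = 46.
With the rebate, buyers effectively pay Pb = Ps − 18, where Ps is the price sellers receive.
On the curves, Pb = 383/6 - (1/6)x and Ps = 31/3 + (1/3)x; the wedge Ps − Pb = 18 gives 31/3 + (1/3)x − (383/6 - (1/6)x) = 18, so x' = 143.
Then Pb = 383/6 − (1/6)·143 = 40 and Ps = 31/3 + (1/3)·143 = 58.
Buyers' price falls by P* − Pb = 46 − 40 = 6; sellers' price rises by Ps − P* = 58 − 46 = 12.
So consumers capture 6/18 = 1/3 of each unit of subsidy.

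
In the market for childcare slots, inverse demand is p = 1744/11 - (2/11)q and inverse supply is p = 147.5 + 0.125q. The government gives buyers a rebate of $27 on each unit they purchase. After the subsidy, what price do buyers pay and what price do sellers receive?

Buyers pay $136; sellers receive $163

Pre-subsidy: 1744/11 - (2/11)q = 147.5 + 0.125q gives q* = 36 and p* = 152.
With the rebate, buyers effectively pay pb = ps − 27, where ps is the price sellers receive.
On the curves, pb = 1744/11 - (2/11)q and ps = 147.5 + 0.125q; the wedge ps − pb = 27 gives 147.5 + 0.125q − (1744/11 - (2/11)q) = 27, so q' = 124.
Then pb = 1744/11 − (2/11)·124 = 136 and ps = 147.5 + 0.125·124 = 163.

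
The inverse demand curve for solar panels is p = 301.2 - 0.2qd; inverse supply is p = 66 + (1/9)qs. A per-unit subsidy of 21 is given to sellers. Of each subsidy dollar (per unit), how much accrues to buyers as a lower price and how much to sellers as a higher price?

Buyers gain 13.5 per unit; sellers gain 7.5 per unit

Pre-subsidy: 301.2 - 0.2q = 66 + (1/9)q gives q* = 756 and p* = 150.
With the subsidy, sellers receive ps = pb + 21 for each unit, where pb is the price buyers pay.
On the curves, pb = 301.2 - 0.2q and ps = 66 + (1/9)q; the wedge ps − pb = 21 gives 66 + (1/9)q − (301.2 - 0.2q) = 21, so q' = 823.5.
Then pb = 301.2 − 0.2·823.5 = 136.5 and ps = 66 + (1/9)·823.5 = 157.5.
Buyers' price falls by p* − pb = 150 − 136.5 = 13.5; sellers' price rises by ps − p* = 157.5 − 150 = 7.5.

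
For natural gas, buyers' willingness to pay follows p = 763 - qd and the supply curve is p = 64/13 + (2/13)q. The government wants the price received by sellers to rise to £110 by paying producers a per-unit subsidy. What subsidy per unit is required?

Required subsidy s = £30 per unit

At a seller price of 110, quantity supplied is -32 + 6.5·110 = 683.
Buyers absorb 683 only when they pay pb = 763 − 1·683 = 80.
s = ps − pb = 110 − 80 = 30.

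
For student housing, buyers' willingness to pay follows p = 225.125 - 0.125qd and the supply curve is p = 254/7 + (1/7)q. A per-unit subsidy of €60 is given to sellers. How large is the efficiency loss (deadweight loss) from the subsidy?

Pre-subsidy: 225.125 - 0.125q = 254/7 + (1/7)q gives q* = 705 and p* = 137.
With the subsidy, sellers receive ps = pb + 60 for each unit, where pb is the price buyers pay.
On the curves, pb = 225.125 - 0.125q and ps = 254/7 + (1/7)q; the wedge ps − pb = 60 gives 254/7 + (1/7)q − (225.125 - 0.125q) = 60, so q' = 929.
Then pb = 225.125 − 0.125·929 = 109 and ps = 254/7 + (1/7)·929 = 169.
The subsidy expands output by 929 − 705 = 224 past the efficient level; on those units the gap between marginal cost and willingness to pay runs from 0 up to 60.
DWL = ½ × 60 × 224 = 6720.

Deadweight loss = €6720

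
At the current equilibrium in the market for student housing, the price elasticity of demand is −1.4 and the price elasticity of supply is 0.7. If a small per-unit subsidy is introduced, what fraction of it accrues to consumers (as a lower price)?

For a small subsidy around the equilibrium, the benefit split depends on the relative slopes, which at a point are proportional to the elasticities.
Buyer share = εs/(εs + |εd|) = 0.7/(0.7 + 1.4) = 1/3; seller share = |εd|/(εs + |εd|) = 2/3.

Consumer share = 1/3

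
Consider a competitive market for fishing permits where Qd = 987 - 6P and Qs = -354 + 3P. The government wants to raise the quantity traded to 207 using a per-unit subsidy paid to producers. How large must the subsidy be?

At Q = 207, invert demand for the buyer price: Pb = (987 − 207)/6 = 130; invert supply for the seller price: Ps = (207 − (-354))/3 = 187.
The subsidy must fill the gap: s = Ps − Pb = 187 − 130 = 57.

Required subsidy s = 57 per unit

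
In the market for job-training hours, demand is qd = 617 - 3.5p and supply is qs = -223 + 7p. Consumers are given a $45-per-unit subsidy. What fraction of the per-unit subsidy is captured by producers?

Producer share = 1/3

Pre-subsidy: 617 - 3.5p = -223 + 7p gives p* = 80, q* = 337.
With the rebate, buyers effectively pay pb = ps − 45, where ps is the price sellers receive.
Demand in terms of ps becomes qd = 617 − 3.5(ps − 45) = 774.5 - 3.5ps. Setting this equal to supply: 774.5 - 3.5ps = -223 + 7ps, so ps = 95.
Buyers pay pb = 95 − 45 = 50; q' = -223 + 7·95 = 442.
Buyers' price falls by p* − pb = 80 − 50 = 30; sellers' price rises by ps − p* = 95 − 80 = 15.
So producers capture 15/45 = 1/3 of each unit of subsidy.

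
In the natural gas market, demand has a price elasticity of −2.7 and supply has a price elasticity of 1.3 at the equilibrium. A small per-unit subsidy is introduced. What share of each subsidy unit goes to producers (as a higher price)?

Producer share = 0.675

For a small subsidy around the equilibrium, the benefit split depends on the relative slopes, which at a point are proportional to the elasticities.
Buyer share = εs/(εs + |εd|) = 1.3/(1.3 + 2.7) = 0.325; seller share = |εd|/(εs + |εd|) = 0.675.
So producers capture 0.675 of the subsidy.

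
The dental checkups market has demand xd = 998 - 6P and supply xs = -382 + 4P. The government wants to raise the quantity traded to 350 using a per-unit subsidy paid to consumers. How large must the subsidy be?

Required subsidy s = 75 per unit

At x = 350, invert demand for the buyer price: Pb = (998 − 350)/6 = 108; invert supply for the seller price: Ps = (350 − (-382))/4 = 183.
The subsidy must fill the gap: s = Ps − Pb = 183 − 108 = 75.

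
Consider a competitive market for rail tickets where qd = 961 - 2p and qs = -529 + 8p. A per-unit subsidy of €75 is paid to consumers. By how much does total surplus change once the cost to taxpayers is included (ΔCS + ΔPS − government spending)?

Net change in total surplus = -€4500

Pre-subsidy: 961 - 2p = -529 + 8p gives p* = 149, q* = 663.
With the rebate, buyers effectively pay pb = ps − 75, where ps is the price sellers receive.
Demand in terms of ps becomes qd = 961 − 2(ps − 75) = 1111 - 2ps. Setting this equal to supply: 1111 - 2ps = -529 + 8ps, so ps = 164.
Buyers pay pb = 164 − 75 = 89; q' = -529 + 8·164 = 783.
ΔCS = ½(663 + 783)(149 − 89) = 43380; ΔPS = ½(663 + 783)(164 − 149) = 10845.
Government spending = 75 × 783 = 58725.
Net change = 43380 + 10845 − 58725 = -4500. The loss equals the DWL triangle ½·75·120.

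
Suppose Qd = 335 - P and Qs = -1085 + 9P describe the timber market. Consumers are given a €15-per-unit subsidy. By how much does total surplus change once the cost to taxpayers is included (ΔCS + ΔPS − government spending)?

Net change in total surplus = -€101.25

Pre-subsidy: 335 - P = -1085 + 9P gives P* = 142, Q* = 193.
With the rebate, buyers effectively pay Pb = Ps − 15, where Ps is the price sellers receive.
Demand in terms of Ps becomes Qd = 335 − 1(Ps − 15) = 350 - Ps. Setting this equal to supply: 350 - Ps = -1085 + 9Ps, so Ps = 143.5.
Buyers pay Pb = 143.5 − 15 = 128.5; Q' = -1085 + 9·143.5 = 206.5.
ΔCS = ½(193 + 206.5)(142 − 128.5) = 2696.625; ΔPS = ½(193 + 206.5)(143.5 − 142) = 299.625.
Government spending = 15 × 206.5 = 3097.5.
Net change = 2696.625 + 299.625 − 3097.5 = -101.25. The loss equals the DWL triangle ½·15·13.5.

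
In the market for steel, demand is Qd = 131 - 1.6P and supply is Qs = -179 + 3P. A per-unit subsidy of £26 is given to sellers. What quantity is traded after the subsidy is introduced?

Pre-subsidy: 131 - 1.6P = -179 + 3P gives P* = 1550/23, Q* = 533/23.
With the subsidy, sellers receive Ps = Pb + 26 for each unit, where Pb is the price buyers pay.
Supply in terms of Pb becomes Qs = -179 + 3(Pb + 26) = -101 + 3Pb. Setting this equal to demand: 131 - 1.6Pb = -101 + 3Pb, so Pb = 1160/23.
Sellers receive Ps = 1160/23 + 26 = 1758/23; Q' = 131 − 1.6·(1160/23) = 1157/23.

Q' = 1157/23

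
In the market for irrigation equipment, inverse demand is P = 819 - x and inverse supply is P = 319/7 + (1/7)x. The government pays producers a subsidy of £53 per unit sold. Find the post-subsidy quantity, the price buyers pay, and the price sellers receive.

Pre-subsidy: 819 - x = 319/7 + (1/7)x gives x* = 676.75 and P* = 142.25.
With the subsidy, sellers receive Ps = Pb + 53 for each unit, where Pb is the price buyers pay.
On the curves, Pb = 819 - x and Ps = 319/7 + (1/7)x; the wedge Ps − Pb = 53 gives 319/7 + (1/7)x − (819 - x) = 53, so x' = 723.125.
Then Pb = 819 − 1·723.125 = 95.875 and Ps = 319/7 + (1/7)·723.125 = 148.875.

x' = 723.125; buyers pay £95.875; sellers receive £148.875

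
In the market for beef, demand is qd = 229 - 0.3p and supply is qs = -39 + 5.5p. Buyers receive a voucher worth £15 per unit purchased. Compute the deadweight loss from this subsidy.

Deadweight loss = 7425/232

Pre-subsidy: 229 - 0.3p = -39 + 5.5p gives p* = 1340/29, q* = 6239/29.
With the rebate, buyers effectively pay pb = ps − 15, where ps is the price sellers receive.
Demand in terms of ps becomes qd = 229 − 0.3(ps − 15) = 233.5 - 0.3ps. Setting this equal to supply: 233.5 - 0.3ps = -39 + 5.5ps, so ps = 2725/58.
Buyers pay pb = 2725/58 − 15 = 1855/58; q' = -39 + 5.5·(2725/58) = 25451/116.
The subsidy expands output by 25451/116 − 6239/29 = 495/116 past the efficient level; on those units the gap between marginal cost and willingness to pay runs from 0 up to 15.
DWL = ½ × 15 × 495/116 = 7425/232.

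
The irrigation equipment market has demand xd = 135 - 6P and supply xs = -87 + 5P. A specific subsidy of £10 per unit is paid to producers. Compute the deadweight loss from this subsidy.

Deadweight loss = 1500/11

Pre-subsidy: 135 - 6P = -87 + 5P gives P* = 222/11, x* = 153/11.
With the subsidy, sellers receive Ps = Pb + 10 for each unit, where Pb is the price buyers pay.
Supply in terms of Pb becomes xs = -87 + 5(Pb + 10) = -37 + 5Pb. Setting this equal to demand: 135 - 6Pb = -37 + 5Pb, so Pb = 172/11.
Sellers receive Ps = 172/11 + 10 = 282/11; x' = 135 − 6·(172/11) = 453/11.
The subsidy expands output by 453/11 − 153/11 = 300/11 past the efficient level; on those units the gap between marginal cost and willingness to pay runs from 0 up to 10.
DWL = ½ × 10 × 300/11 = 1500/11.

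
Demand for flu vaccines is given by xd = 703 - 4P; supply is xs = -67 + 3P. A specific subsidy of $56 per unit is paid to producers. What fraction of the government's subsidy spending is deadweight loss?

Pre-subsidy: 703 - 4P = -67 + 3P gives P* = 110, x* = 263.
With the subsidy, sellers receive Ps = Pb + 56 for each unit, where Pb is the price buyers pay.
Supply in terms of Pb becomes xs = -67 + 3(Pb + 56) = 101 + 3Pb. Setting this equal to demand: 703 - 4Pb = 101 + 3Pb, so Pb = 86.
Sellers receive Ps = 86 + 56 = 142; x' = 703 − 4·86 = 359.
ΔCS = ½(263 + 359)(110 − 86) = 7464; ΔPS = ½(263 + 359)(142 − 110) = 9952.
Government spending = 56 × 359 = 20104.
DWL = ½ × 56 × (359 − 263) = 2688; fraction = 2688 / 20104 = 48/359.

DWL / government spending = 48/359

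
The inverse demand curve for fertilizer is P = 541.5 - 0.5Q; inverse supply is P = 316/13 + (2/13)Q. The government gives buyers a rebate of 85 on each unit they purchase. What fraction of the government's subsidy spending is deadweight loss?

DWL / government spending = 65/921

Pre-subsidy: 541.5 - 0.5Q = 316/13 + (2/13)Q gives Q* = 791 and P* = 146.
With the rebate, buyers effectively pay Pb = Ps − 85, where Ps is the price sellers receive.
On the curves, Pb = 541.5 - 0.5Q and Ps = 316/13 + (2/13)Q; the wedge Ps − Pb = 85 gives 316/13 + (2/13)Q − (541.5 - 0.5Q) = 85, so Q' = 921.
Then Pb = 541.5 − 0.5·921 = 81 and Ps = 316/13 + (2/13)·921 = 166.
ΔCS = ½(791 + 921)(146 − 81) = 55640; ΔPS = ½(791 + 921)(166 − 146) = 17120.
Government spending = 85 × 921 = 78285.
DWL = ½ × 85 × (921 − 791) = 5525; fraction = 5525 / 78285 = 65/921.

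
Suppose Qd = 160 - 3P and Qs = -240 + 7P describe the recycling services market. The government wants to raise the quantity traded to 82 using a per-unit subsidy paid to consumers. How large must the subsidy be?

Required subsidy s = 20 per unit

At Q = 82, invert demand for the buyer price: Pb = (160 − 82)/3 = 26; invert supply for the seller price: Ps = (82 − (-240))/7 = 46.
The subsidy must fill the gap: s = Ps − Pb = 46 − 26 = 20.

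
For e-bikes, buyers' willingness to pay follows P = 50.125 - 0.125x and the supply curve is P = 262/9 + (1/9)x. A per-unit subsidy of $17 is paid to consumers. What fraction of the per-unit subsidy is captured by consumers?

Consumer share = 9/17

Pre-subsidy: 50.125 - 0.125x = 262/9 + (1/9)x gives x* = 89 and P* = 39.
With the rebate, buyers effectively pay Pb = Ps − 17, where Ps is the price sellers receive.
On the curves, Pb = 50.125 - 0.125x and Ps = 262/9 + (1/9)x; the wedge Ps − Pb = 17 gives 262/9 + (1/9)x − (50.125 - 0.125x) = 17, so x' = 161.
Then Pb = 50.125 − 0.125·161 = 30 and Ps = 262/9 + (1/9)·161 = 47.
Buyers' price falls by P* − Pb = 39 − 30 = 9; sellers' price rises by Ps − P* = 47 − 39 = 8.
So consumers capture 9/17 = 9/17 of each unit of subsidy.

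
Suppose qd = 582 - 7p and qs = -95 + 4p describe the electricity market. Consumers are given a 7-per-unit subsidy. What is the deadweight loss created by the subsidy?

Pre-subsidy: 582 - 7p = -95 + 4p gives p* = 677/11, q* = 1663/11.
With the rebate, buyers effectively pay pb = ps − 7, where ps is the price sellers receive.
Demand in terms of ps becomes qd = 582 − 7(ps − 7) = 631 - 7ps. Setting this equal to supply: 631 - 7ps = -95 + 4ps, so ps = 66.
Buyers pay pb = 66 − 7 = 59; q' = -95 + 4·66 = 169.
The subsidy expands output by 169 − 1663/11 = 196/11 past the efficient level; on those units the gap between marginal cost and willingness to pay runs from 0 up to 7.
DWL = ½ × 7 × 196/11 = 686/11.

Deadweight loss = 686/11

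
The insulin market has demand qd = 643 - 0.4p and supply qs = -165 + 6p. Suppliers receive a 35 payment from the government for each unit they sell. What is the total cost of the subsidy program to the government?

Government cost = 21196.875

Pre-subsidy: 643 - 0.4p = -165 + 6p gives p* = 126.25, q* = 592.5.
With the subsidy, sellers receive ps = pb + 35 for each unit, where pb is the price buyers pay.
Supply in terms of pb becomes qs = -165 + 6(pb + 35) = 45 + 6pb. Setting this equal to demand: 643 - 0.4pb = 45 + 6pb, so pb = 93.4375.
Sellers receive ps = 93.4375 + 35 = 128.4375; q' = 643 − 0.4·93.4375 = 605.625.
Government outlay = subsidy × quantity = 35 × 605.625 = 21196.875.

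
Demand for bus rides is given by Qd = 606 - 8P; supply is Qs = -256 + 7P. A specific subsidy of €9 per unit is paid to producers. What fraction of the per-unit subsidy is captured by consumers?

Consumer share = 7/15

Pre-subsidy: 606 - 8P = -256 + 7P gives P* = 862/15, Q* = 2194/15.
With the subsidy, sellers receive Ps = Pb + 9 for each unit, where Pb is the price buyers pay.
Supply in terms of Pb becomes Qs = -256 + 7(Pb + 9) = -193 + 7Pb. Setting this equal to demand: 606 - 8Pb = -193 + 7Pb, so Pb = 799/15.
Sellers receive Ps = 799/15 + 9 = 934/15; Q' = 606 − 8·(799/15) = 2698/15.
Buyers' price falls by P* − Pb = 862/15 − 799/15 = 4.2; sellers' price rises by Ps − P* = 934/15 − 862/15 = 4.8.
So consumers capture 4.2/9 = 7/15 of each unit of subsidy.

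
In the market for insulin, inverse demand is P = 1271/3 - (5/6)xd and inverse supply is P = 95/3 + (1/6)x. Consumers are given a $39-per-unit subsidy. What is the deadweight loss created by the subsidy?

Pre-subsidy: 1271/3 - (5/6)x = 95/3 + (1/6)x gives x* = 392 and P* = 97.
With the rebate, buyers effectively pay Pb = Ps − 39, where Ps is the price sellers receive.
On the curves, Pb = 1271/3 - (5/6)x and Ps = 95/3 + (1/6)x; the wedge Ps − Pb = 39 gives 95/3 + (1/6)x − (1271/3 - (5/6)x) = 39, so x' = 431.
Then Pb = 1271/3 − (5/6)·431 = 64.5 and Ps = 95/3 + (1/6)·431 = 103.5.
The subsidy expands output by 431 − 392 = 39 past the efficient level; on those units the gap between marginal cost and willingness to pay runs from 0 up to 39.
DWL = ½ × 39 × 39 = 760.5.

Deadweight loss = $760.5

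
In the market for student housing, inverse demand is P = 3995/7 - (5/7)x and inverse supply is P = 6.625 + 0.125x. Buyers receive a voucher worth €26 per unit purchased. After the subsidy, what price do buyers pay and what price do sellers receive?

Pre-subsidy: 3995/7 - (5/7)x = 6.625 + 0.125x gives x* = 31589/47 and P* = 4260/47.
With the rebate, buyers effectively pay Pb = Ps − 26, where Ps is the price sellers receive.
On the curves, Pb = 3995/7 - (5/7)x and Ps = 6.625 + 0.125x; the wedge Ps − Pb = 26 gives 6.625 + 0.125x − (3995/7 - (5/7)x) = 26, so x' = 33045/47.
Then Pb = 3995/7 − (5/7)·(33045/47) = 3220/47 and Ps = 6.625 + 0.125·(33045/47) = 4442/47.

Buyers pay 3220/47; sellers receive 4442/47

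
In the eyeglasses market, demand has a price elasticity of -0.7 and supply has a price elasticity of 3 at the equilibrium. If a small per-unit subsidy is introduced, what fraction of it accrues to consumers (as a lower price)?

Consumer share = 30/37

For a small subsidy around the equilibrium, the benefit split depends on the relative slopes, which at a point are proportional to the elasticities.
Buyer share = εs/(εs + |εd|) = 3/(3 + 0.7) = 30/37; seller share = |εd|/(εs + |εd|) = 7/37.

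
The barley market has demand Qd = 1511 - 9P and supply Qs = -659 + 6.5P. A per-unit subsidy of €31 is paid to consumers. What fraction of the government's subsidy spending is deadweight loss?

DWL / government spending = 117/736

Pre-subsidy: 1511 - 9P = -659 + 6.5P gives P* = 140, Q* = 251.
With the rebate, buyers effectively pay Pb = Ps − 31, where Ps is the price sellers receive.
Demand in terms of Ps becomes Qd = 1511 − 9(Ps − 31) = 1790 - 9Ps. Setting this equal to supply: 1790 - 9Ps = -659 + 6.5Ps, so Ps = 158.
Buyers pay Pb = 158 − 31 = 127; Q' = -659 + 6.5·158 = 368.
ΔCS = ½(251 + 368)(140 − 127) = 4023.5; ΔPS = ½(251 + 368)(158 − 140) = 5571.
Government spending = 31 × 368 = 11408.
DWL = ½ × 31 × (368 − 251) = 1813.5; fraction = 1813.5 / 11408 = 117/736.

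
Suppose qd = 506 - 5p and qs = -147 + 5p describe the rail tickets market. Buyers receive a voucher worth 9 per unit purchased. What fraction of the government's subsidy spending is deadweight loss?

Pre-subsidy: 506 - 5p = -147 + 5p gives p* = 65.3, q* = 179.5.
With the rebate, buyers effectively pay pb = ps − 9, where ps is the price sellers receive.
Demand in terms of ps becomes qd = 506 − 5(ps − 9) = 551 - 5ps. Setting this equal to supply: 551 - 5ps = -147 + 5ps, so ps = 69.8.
Buyers pay pb = 69.8 − 9 = 60.8; q' = -147 + 5·69.8 = 202.
ΔCS = ½(179.5 + 202)(65.3 − 60.8) = 858.375; ΔPS = ½(179.5 + 202)(69.8 − 65.3) = 858.375.
Government spending = 9 × 202 = 1818.
DWL = ½ × 9 × (202 − 179.5) = 101.25; fraction = 101.25 / 1818 = 45/808.

DWL / government spending = 45/808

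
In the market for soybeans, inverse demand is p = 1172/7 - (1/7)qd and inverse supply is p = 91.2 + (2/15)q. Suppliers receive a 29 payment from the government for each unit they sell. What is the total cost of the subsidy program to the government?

Government cost = 11049

Pre-subsidy: 1172/7 - (1/7)q = 91.2 + (2/15)q gives q* = 276 and p* = 128.
With the subsidy, sellers receive ps = pb + 29 for each unit, where pb is the price buyers pay.
On the curves, pb = 1172/7 - (1/7)q and ps = 91.2 + (2/15)q; the wedge ps − pb = 29 gives 91.2 + (2/15)q − (1172/7 - (1/7)q) = 29, so q' = 381.
Then pb = 1172/7 − (1/7)·381 = 113 and ps = 91.2 + (2/15)·381 = 142.
Government outlay = subsidy × quantity = 29 × 381 = 11049.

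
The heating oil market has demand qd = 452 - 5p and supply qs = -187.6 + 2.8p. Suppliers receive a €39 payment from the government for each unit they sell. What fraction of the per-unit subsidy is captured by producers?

Pre-subsidy: 452 - 5p = -187.6 + 2.8p gives p* = 82, q* = 42.
With the subsidy, sellers receive ps = pb + 39 for each unit, where pb is the price buyers pay.
Supply in terms of pb becomes qs = -187.6 + 2.8(pb + 39) = -78.4 + 2.8pb. Setting this equal to demand: 452 - 5pb = -78.4 + 2.8pb, so pb = 68.
Sellers receive ps = 68 + 39 = 107; q' = 452 − 5·68 = 112.
Buyers' price falls by p* − pb = 82 − 68 = 14; sellers' price rises by ps − p* = 107 − 82 = 25.
So producers capture 25/39 = 25/39 of each unit of subsidy.

Producer share = 25/39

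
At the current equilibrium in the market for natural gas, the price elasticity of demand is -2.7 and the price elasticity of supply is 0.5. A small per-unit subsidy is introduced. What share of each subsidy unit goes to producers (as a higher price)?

For a small subsidy around the equilibrium, the benefit split depends on the relative slopes, which at a point are proportional to the elasticities.
Buyer share = εs/(εs + |εd|) = 0.5/(0.5 + 2.7) = 0.15625; seller share = |εd|/(εs + |εd|) = 0.84375.
So producers capture 0.84375 of the subsidy.

Producer share = 0.84375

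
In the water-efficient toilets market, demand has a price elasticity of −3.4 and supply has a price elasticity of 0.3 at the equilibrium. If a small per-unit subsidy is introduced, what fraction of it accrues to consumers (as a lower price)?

For a small subsidy around the equilibrium, the benefit split depends on the relative slopes, which at a point are proportional to the elasticities.
Buyer share = εs/(εs + |εd|) = 0.3/(0.3 + 3.4) = 3/37; seller share = |εd|/(εs + |εd|) = 34/37.

Consumer share = 3/37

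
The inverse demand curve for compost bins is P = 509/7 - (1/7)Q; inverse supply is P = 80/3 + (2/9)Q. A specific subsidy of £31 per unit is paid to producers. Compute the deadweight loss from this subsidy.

Deadweight loss = 60543/46

Pre-subsidy: 509/7 - (1/7)Q = 80/3 + (2/9)Q gives Q* = 2901/23 and P* = 1258/23.
With the subsidy, sellers receive Ps = Pb + 31 for each unit, where Pb is the price buyers pay.
On the curves, Pb = 509/7 - (1/7)Q and Ps = 80/3 + (2/9)Q; the wedge Ps − Pb = 31 gives 80/3 + (2/9)Q − (509/7 - (1/7)Q) = 31, so Q' = 4854/23.
Then Pb = 509/7 − (1/7)·(4854/23) = 979/23 and Ps = 80/3 + (2/9)·(4854/23) = 1692/23.
The subsidy expands output by 4854/23 − 2901/23 = 1953/23 past the efficient level; on those units the gap between marginal cost and willingness to pay runs from 0 up to 31.
DWL = ½ × 31 × 1953/23 = 60543/46.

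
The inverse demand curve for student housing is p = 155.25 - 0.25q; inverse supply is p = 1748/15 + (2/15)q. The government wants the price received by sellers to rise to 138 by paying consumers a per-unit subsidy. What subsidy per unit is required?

Required subsidy s = 23 per unit

At a seller price of 138, quantity supplied is -874 + 7.5·138 = 161.
Buyers absorb 161 only when they pay pb = 155.25 − 0.25·161 = 115.
s = ps − pb = 138 − 115 = 23.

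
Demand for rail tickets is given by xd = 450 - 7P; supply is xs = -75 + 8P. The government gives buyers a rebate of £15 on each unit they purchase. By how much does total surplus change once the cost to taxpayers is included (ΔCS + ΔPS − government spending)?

Net change in total surplus = -£420

Pre-subsidy: 450 - 7P = -75 + 8P gives P* = 35, x* = 205.
With the rebate, buyers effectively pay Pb = Ps − 15, where Ps is the price sellers receive.
Demand in terms of Ps becomes xd = 450 − 7(Ps − 15) = 555 - 7Ps. Setting this equal to supply: 555 - 7Ps = -75 + 8Ps, so Ps = 42.
Buyers pay Pb = 42 − 15 = 27; x' = -75 + 8·42 = 261.
ΔCS = ½(205 + 261)(35 − 27) = 1864; ΔPS = ½(205 + 261)(42 − 35) = 1631.
Government spending = 15 × 261 = 3915.
Net change = 1864 + 1631 − 3915 = -420. The loss equals the DWL triangle ½·15·56.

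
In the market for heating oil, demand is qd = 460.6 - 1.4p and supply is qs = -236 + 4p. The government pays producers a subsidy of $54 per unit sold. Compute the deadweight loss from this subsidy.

Deadweight loss = $1512

Pre-subsidy: 460.6 - 1.4p = -236 + 4p gives p* = 129, q* = 280.
With the subsidy, sellers receive ps = pb + 54 for each unit, where pb is the price buyers pay.
Supply in terms of pb becomes qs = -236 + 4(pb + 54) = -20 + 4pb. Setting this equal to demand: 460.6 - 1.4pb = -20 + 4pb, so pb = 89.
Sellers receive ps = 89 + 54 = 143; q' = 460.6 − 1.4·89 = 336.
The subsidy expands output by 336 − 280 = 56 past the efficient level; on those units the gap between marginal cost and willingness to pay runs from 0 up to 54.
DWL = ½ × 54 × 56 = 1512.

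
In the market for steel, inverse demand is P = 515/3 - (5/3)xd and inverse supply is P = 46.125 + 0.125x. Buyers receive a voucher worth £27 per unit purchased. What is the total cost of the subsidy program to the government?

Government cost = 98847/43

Pre-subsidy: 515/3 - (5/3)x = 46.125 + 0.125x gives x* = 3013/43 and P* = 2360/43.
With the rebate, buyers effectively pay Pb = Ps − 27, where Ps is the price sellers receive.
On the curves, Pb = 515/3 - (5/3)x and Ps = 46.125 + 0.125x; the wedge Ps − Pb = 27 gives 46.125 + 0.125x − (515/3 - (5/3)x) = 27, so x' = 3661/43.
Then Pb = 515/3 − (5/3)·(3661/43) = 1280/43 and Ps = 46.125 + 0.125·(3661/43) = 2441/43.
Government outlay = subsidy × quantity = 27 × 3661/43 = 98847/43.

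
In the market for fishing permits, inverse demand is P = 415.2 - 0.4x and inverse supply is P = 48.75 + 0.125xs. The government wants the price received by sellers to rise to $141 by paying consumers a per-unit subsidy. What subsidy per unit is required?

At a seller price of 141, quantity supplied is -390 + 8·141 = 738.
Buyers absorb 738 only when they pay Pb = 415.2 − 0.4·738 = 120.
s = Ps − Pb = 141 − 120 = 21.

Required subsidy s = $21 per unit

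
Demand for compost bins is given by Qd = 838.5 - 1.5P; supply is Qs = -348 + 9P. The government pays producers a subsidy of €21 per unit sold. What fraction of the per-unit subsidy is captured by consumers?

Pre-subsidy: 838.5 - 1.5P = -348 + 9P gives P* = 113, Q* = 669.
With the subsidy, sellers receive Ps = Pb + 21 for each unit, where Pb is the price buyers pay.
Supply in terms of Pb becomes Qs = -348 + 9(Pb + 21) = -159 + 9Pb. Setting this equal to demand: 838.5 - 1.5Pb = -159 + 9Pb, so Pb = 95.
Sellers receive Ps = 95 + 21 = 116; Q' = 838.5 − 1.5·95 = 696.
Buyers' price falls by P* − Pb = 113 − 95 = 18; sellers' price rises by Ps − P* = 116 − 113 = 3.
So consumers capture 18/21 = 6/7 of each unit of subsidy.

Consumer share = 6/7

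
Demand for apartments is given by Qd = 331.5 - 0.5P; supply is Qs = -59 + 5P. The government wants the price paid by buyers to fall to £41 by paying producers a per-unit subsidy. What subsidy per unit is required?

At a buyer price of 41, quantity demanded is 331.5 − 0.5·41 = 311.
Sellers supply 311 only when they receive Ps with -59 + 5·Ps = 311, i.e. Ps = 74.
s = Ps − Pb = 74 − 41 = 33.

Required subsidy s = £33 per unit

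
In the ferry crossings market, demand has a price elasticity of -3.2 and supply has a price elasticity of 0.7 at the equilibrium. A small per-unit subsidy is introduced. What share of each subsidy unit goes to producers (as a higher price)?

For a small subsidy around the equilibrium, the benefit split depends on the relative slopes, which at a point are proportional to the elasticities.
Buyer share = εs/(εs + |εd|) = 0.7/(0.7 + 3.2) = 7/39; seller share = |εd|/(εs + |εd|) = 32/39.
So producers capture 32/39 of the subsidy.

Producer share = 32/39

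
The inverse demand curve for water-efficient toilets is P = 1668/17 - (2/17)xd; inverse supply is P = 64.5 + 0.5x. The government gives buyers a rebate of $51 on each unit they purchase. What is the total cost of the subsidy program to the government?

Pre-subsidy: 1668/17 - (2/17)x = 64.5 + 0.5x gives x* = 381/7 and P* = 642/7.
With the rebate, buyers effectively pay Pb = Ps − 51, where Ps is the price sellers receive.
On the curves, Pb = 1668/17 - (2/17)x and Ps = 64.5 + 0.5x; the wedge Ps − Pb = 51 gives 64.5 + 0.5x − (1668/17 - (2/17)x) = 51, so x' = 137.
Then Pb = 1668/17 − (2/17)·137 = 82 and Ps = 64.5 + 0.5·137 = 133.
Government outlay = subsidy × quantity = 51 × 137 = 6987.

Government cost = $6987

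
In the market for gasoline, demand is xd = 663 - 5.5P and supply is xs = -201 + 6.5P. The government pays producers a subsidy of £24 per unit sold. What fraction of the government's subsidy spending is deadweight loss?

Pre-subsidy: 663 - 5.5P = -201 + 6.5P gives P* = 72, x* = 267.
With the subsidy, sellers receive Ps = Pb + 24 for each unit, where Pb is the price buyers pay.
Supply in terms of Pb becomes xs = -201 + 6.5(Pb + 24) = -45 + 6.5Pb. Setting this equal to demand: 663 - 5.5Pb = -45 + 6.5Pb, so Pb = 59.
Sellers receive Ps = 59 + 24 = 83; x' = 663 − 5.5·59 = 338.5.
ΔCS = ½(267 + 338.5)(72 − 59) = 3935.75; ΔPS = ½(267 + 338.5)(83 − 72) = 3330.25.
Government spending = 24 × 338.5 = 8124.
DWL = ½ × 24 × (338.5 − 267) = 858; fraction = 858 / 8124 = 143/1354.

DWL / government spending = 143/1354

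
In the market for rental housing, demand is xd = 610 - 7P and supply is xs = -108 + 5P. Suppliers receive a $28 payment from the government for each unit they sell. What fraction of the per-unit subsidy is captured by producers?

Producer share = 7/12

Pre-subsidy: 610 - 7P = -108 + 5P gives P* = 359/6, x* = 1147/6.
With the subsidy, sellers receive Ps = Pb + 28 for each unit, where Pb is the price buyers pay.
Supply in terms of Pb becomes xs = -108 + 5(Pb + 28) = 32 + 5Pb. Setting this equal to demand: 610 - 7Pb = 32 + 5Pb, so Pb = 289/6.
Sellers receive Ps = 289/6 + 28 = 457/6; x' = 610 − 7·(289/6) = 1637/6.
Buyers' price falls by P* − Pb = 359/6 − 289/6 = 35/3; sellers' price rises by Ps − P* = 457/6 − 359/6 = 49/3.
So producers capture (49/3)/28 = 7/12 of each unit of subsidy.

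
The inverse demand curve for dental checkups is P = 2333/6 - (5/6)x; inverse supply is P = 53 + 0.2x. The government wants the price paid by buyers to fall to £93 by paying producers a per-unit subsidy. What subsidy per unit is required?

Required subsidy s = £31 per unit

At a buyer price of 93, quantity demanded is 466.6 − 1.2·93 = 355.
Sellers supply 355 only when they receive Ps = 53 + 0.2·355 = 124.
s = Ps − Pb = 124 − 93 = 31.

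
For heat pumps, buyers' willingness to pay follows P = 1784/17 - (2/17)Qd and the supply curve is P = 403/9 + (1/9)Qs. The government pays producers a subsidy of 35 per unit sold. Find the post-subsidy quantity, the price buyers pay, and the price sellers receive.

Pre-subsidy: 1784/17 - (2/17)Q = 403/9 + (1/9)Q gives Q* = 263 and P* = 74.
With the subsidy, sellers receive Ps = Pb + 35 for each unit, where Pb is the price buyers pay.
On the curves, Pb = 1784/17 - (2/17)Q and Ps = 403/9 + (1/9)Q; the wedge Ps − Pb = 35 gives 403/9 + (1/9)Q − (1784/17 - (2/17)Q) = 35, so Q' = 416.
Then Pb = 1784/17 − (2/17)·416 = 56 and Ps = 403/9 + (1/9)·416 = 91.

Q' = 416; buyers pay 56; sellers receive 91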